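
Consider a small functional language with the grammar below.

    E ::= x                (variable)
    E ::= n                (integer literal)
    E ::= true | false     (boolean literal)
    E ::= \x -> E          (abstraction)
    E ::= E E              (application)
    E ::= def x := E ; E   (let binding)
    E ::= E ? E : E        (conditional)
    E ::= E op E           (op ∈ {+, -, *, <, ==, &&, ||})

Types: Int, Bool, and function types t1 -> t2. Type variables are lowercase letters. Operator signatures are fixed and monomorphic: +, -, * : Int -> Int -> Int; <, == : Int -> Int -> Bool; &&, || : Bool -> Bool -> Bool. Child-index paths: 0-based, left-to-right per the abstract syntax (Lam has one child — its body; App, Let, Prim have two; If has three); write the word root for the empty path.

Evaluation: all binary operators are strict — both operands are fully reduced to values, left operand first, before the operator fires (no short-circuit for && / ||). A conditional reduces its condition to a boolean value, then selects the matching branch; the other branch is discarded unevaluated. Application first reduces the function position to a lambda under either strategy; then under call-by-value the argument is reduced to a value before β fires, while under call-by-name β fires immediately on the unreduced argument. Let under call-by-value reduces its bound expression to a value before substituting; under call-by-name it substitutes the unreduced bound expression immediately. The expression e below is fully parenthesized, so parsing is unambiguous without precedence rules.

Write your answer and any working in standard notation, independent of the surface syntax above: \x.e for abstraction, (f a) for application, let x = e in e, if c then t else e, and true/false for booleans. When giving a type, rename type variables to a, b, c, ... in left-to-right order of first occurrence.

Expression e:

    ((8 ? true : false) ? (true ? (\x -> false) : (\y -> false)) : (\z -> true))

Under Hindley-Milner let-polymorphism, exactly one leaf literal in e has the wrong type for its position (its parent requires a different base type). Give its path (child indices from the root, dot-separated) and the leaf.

Answer: 0.0 : 8

Working:
  unify Int ~ Bool
  FAIL: mismatch Int ~ Bool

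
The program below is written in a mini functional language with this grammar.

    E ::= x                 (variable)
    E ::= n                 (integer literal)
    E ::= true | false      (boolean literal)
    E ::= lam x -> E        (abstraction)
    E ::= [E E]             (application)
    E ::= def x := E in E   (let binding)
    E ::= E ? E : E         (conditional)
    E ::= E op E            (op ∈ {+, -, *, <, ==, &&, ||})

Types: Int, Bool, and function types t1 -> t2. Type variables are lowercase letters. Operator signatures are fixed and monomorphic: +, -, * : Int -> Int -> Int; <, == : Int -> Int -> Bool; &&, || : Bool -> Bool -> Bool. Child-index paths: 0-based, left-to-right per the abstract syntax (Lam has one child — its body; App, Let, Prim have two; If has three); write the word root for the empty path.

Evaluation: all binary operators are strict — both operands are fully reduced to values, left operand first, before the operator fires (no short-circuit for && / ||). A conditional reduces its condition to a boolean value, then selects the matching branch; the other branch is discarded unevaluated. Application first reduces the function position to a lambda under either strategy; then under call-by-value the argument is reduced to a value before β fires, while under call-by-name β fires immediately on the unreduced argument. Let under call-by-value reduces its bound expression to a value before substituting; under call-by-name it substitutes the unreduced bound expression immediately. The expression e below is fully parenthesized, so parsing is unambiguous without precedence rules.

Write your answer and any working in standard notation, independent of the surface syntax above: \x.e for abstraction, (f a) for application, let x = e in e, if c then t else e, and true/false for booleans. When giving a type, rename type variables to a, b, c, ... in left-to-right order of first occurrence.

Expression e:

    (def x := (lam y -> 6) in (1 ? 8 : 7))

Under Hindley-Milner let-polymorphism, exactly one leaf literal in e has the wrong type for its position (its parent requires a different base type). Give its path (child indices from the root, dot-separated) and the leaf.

Working:
\y._ : a -> Int
let x : forall. a -> Int
  unify Int ~ Bool
  FAIL: mismatch Int ~ Bool

Answer: 1.0 : 1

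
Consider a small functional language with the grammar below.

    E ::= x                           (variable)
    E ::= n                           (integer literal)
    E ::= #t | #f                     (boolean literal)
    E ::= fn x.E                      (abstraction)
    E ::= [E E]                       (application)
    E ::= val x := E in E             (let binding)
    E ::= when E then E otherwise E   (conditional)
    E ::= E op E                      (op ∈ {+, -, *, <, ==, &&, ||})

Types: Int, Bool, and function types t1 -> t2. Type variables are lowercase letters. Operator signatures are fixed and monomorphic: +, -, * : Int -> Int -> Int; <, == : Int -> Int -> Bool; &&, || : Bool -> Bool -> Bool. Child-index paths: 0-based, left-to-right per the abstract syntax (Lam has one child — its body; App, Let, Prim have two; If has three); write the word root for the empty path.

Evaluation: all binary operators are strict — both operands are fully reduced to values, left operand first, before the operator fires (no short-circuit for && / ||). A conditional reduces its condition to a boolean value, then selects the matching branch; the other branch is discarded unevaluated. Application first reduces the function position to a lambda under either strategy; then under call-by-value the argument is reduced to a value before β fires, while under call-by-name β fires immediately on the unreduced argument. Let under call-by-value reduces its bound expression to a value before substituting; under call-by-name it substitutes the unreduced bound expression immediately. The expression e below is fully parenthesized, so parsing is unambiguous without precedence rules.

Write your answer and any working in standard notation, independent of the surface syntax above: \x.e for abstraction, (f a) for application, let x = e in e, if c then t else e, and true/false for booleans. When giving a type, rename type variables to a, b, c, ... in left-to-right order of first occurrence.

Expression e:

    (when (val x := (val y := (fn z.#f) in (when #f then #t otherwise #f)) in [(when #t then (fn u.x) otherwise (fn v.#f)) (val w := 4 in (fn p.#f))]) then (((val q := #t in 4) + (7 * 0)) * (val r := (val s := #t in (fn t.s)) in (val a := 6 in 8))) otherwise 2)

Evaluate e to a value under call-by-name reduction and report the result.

Derivation:
step 0: (if (let x = (let y = (\z.false) in (if false then true else false)) in ((if true then (\u.x) else (\v.false)) (let w = 4 in (\p.false)))) then (((let q = true in 4) + (7 * 0)) * (let r = (let s = true in (\t.s)) in (let a = 6 in 8))) else 2)
step 1: [let@0] (if ((if true then (\u.(let y = (\z.false) in (if false then true else false))) else (\v.false)) (let w = 4 in (\p.false))) then (((let q = true in 4) + (7 * 0)) * (let r = (let s = true in (\t.s)) in (let a = 6 in 8))) else 2)
step 2: [if@0.0] (if ((\u.(let y = (\z.false) in (if false then true else false))) (let w = 4 in (\p.false))) then (((let q = true in 4) + (7 * 0)) * (let r = (let s = true in (\t.s)) in (let a = 6 in 8))) else 2)
step 3: [beta@0] (if (let y = (\z.false) in (if false then true else false)) then (((let q = true in 4) + (7 * 0)) * (let r = (let s = true in (\t.s)) in (let a = 6 in 8))) else 2)
step 4: [let@0] (if (if false then true else false) then (((let q = true in 4) + (7 * 0)) * (let r = (let s = true in (\t.s)) in (let a = 6 in 8))) else 2)
step 5: [if@0] (if false then (((let q = true in 4) + (7 * 0)) * (let r = (let s = true in (\t.s)) in (let a = 6 in 8))) else 2)
step 6: [if@root] 2

Answer: 2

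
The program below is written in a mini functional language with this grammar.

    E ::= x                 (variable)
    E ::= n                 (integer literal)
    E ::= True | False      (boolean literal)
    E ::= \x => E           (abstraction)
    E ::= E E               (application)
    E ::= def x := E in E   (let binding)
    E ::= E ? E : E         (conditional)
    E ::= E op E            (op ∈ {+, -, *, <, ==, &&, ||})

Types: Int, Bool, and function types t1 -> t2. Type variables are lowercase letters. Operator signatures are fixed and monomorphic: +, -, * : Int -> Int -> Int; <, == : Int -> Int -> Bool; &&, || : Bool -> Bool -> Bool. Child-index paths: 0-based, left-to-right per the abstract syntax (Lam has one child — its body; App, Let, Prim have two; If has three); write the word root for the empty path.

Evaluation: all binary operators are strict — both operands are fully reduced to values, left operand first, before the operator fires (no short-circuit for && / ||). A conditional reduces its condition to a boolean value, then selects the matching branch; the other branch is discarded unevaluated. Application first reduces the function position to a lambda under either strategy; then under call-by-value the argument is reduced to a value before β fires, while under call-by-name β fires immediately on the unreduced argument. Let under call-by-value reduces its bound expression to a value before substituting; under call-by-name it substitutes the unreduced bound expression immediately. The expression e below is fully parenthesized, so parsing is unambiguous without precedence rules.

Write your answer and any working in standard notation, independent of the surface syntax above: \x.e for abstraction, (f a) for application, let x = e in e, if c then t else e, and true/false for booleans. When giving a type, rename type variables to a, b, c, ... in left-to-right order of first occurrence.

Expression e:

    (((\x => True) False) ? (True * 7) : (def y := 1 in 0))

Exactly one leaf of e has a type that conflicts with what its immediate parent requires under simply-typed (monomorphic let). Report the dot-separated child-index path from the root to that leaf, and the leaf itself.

Answer: 1.0 : true

Working:
\x._ : a -> Bool
  unify a -> Bool ~ Bool -> b
  unify a ~ Bool
  unify Bool ~ b
_ _ : Bool
  unify Bool ~ Bool
  unify Bool ~ Int
  FAIL: mismatch Bool ~ Int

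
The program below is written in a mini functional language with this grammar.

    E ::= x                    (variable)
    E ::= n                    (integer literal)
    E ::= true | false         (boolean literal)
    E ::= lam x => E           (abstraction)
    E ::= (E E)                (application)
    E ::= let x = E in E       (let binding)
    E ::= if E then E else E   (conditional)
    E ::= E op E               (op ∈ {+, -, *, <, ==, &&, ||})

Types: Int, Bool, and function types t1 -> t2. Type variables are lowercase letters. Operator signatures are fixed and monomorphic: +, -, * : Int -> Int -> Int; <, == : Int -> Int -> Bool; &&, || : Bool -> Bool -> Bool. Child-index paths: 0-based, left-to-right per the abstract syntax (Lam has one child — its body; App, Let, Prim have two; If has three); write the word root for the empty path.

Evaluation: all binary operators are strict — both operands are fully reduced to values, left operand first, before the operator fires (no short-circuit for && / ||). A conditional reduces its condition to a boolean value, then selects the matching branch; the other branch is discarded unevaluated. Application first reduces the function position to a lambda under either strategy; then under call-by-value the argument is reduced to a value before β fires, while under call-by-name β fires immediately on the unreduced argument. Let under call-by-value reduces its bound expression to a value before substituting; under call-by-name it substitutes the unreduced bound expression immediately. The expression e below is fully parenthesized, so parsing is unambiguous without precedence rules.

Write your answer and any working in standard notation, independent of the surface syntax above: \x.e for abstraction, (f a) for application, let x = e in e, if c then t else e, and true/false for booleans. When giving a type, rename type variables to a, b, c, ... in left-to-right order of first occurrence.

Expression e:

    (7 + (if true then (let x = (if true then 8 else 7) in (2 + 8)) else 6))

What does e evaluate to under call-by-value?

Trace:
step 0: (7 + (if true then (let x = (if true then 8 else 7) in (2 + 8)) else 6))
step 1: [if@1] (7 + (let x = (if true then 8 else 7) in (2 + 8)))
step 2: [if@1.0] (7 + (let x = 8 in (2 + 8)))
step 3: [let@1] (7 + (2 + 8))
step 4: [delta@1] (7 + 10)
step 5: [delta@root] 17

Answer: 17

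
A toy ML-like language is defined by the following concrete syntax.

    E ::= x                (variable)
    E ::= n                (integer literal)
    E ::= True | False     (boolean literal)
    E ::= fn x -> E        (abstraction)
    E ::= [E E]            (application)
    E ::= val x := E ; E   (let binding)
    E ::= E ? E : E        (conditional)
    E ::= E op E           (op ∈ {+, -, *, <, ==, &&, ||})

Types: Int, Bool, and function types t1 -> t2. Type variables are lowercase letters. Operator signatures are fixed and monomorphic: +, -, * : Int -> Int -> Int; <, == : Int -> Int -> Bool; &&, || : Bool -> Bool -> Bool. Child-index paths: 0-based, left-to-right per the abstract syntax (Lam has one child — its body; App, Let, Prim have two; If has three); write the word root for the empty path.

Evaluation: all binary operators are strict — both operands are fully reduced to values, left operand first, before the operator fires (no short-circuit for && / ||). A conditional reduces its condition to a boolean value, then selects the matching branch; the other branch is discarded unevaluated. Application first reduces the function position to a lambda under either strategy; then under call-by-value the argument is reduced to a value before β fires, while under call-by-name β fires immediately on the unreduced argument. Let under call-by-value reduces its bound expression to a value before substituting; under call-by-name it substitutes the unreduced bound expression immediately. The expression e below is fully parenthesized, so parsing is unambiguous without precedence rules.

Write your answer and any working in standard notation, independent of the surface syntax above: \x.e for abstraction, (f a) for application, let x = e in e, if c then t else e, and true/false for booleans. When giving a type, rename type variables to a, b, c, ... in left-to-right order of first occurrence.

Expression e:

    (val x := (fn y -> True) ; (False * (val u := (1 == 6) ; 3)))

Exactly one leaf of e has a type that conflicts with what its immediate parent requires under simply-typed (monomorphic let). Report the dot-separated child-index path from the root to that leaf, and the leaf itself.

Answer: 1.0 : false

Derivation:
\y._ : a -> Bool
let x : a -> Bool
  unify Bool ~ Int
  FAIL: mismatch Bool ~ Int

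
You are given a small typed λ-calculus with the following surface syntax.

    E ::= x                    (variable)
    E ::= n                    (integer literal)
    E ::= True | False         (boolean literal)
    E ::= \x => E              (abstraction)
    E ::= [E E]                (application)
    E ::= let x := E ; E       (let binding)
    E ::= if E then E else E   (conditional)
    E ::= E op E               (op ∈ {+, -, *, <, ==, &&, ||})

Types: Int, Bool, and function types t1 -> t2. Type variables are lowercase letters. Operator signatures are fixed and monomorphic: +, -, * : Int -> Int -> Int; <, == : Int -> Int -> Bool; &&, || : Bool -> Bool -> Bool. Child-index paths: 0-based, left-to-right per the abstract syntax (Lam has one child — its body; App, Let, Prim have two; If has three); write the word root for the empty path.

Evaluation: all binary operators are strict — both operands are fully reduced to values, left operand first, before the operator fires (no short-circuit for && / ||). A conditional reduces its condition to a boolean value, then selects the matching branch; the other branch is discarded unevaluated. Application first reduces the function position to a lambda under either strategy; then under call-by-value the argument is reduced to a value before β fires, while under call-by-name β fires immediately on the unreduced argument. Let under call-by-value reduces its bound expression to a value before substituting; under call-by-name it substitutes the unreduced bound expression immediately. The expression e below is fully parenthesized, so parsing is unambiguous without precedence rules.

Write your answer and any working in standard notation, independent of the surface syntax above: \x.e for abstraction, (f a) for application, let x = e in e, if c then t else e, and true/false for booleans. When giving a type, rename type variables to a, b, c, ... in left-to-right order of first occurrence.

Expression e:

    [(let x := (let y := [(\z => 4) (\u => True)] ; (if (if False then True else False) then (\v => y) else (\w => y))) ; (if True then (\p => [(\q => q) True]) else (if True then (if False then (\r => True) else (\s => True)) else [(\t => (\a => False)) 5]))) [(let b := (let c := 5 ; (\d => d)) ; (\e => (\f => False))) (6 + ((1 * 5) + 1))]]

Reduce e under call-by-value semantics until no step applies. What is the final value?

Answer: true

Working:
step 0: ((let x = (let y = ((\z.4) (\u.true)) in (if (if false then true else false) then (\v.y) else (\w.y))) in (if true then (\p.((\q.q) true)) else (if true then (if false then (\r.true) else (\s.true)) else ((\t.(\a.false)) 5)))) ((let b = (let c = 5 in (\d.d)) in (\e.(\f.false))) (6 + ((1 * 5) + 1))))
step 1: [beta@0.0.0] ((let x = (let y = 4 in (if (if false then true else false) then (\v.y) else (\w.y))) in (if true then (\p.((\q.q) true)) else (if true then (if false then (\r.true) else (\s.true)) else ((\t.(\a.false)) 5)))) ((let b = (let c = 5 in (\d.d)) in (\e.(\f.false))) (6 + ((1 * 5) + 1))))
step 2: [let@0.0] ((let x = (if (if false then true else false) then (\v.4) else (\w.4)) in (if true then (\p.((\q.q) true)) else (if true then (if false then (\r.true) else (\s.true)) else ((\t.(\a.false)) 5)))) ((let b = (let c = 5 in (\d.d)) in (\e.(\f.false))) (6 + ((1 * 5) + 1))))
step 3: [if@0.0.0] ((let x = (if false then (\v.4) else (\w.4)) in (if true then (\p.((\q.q) true)) else (if true then (if false then (\r.true) else (\s.true)) else ((\t.(\a.false)) 5)))) ((let b = (let c = 5 in (\d.d)) in (\e.(\f.false))) (6 + ((1 * 5) + 1))))
step 4: [if@0.0] ((let x = (\w.4) in (if true then (\p.((\q.q) true)) else (if true then (if false then (\r.true) else (\s.true)) else ((\t.(\a.false)) 5)))) ((let b = (let c = 5 in (\d.d)) in (\e.(\f.false))) (6 + ((1 * 5) + 1))))
step 5: [let@0] ((if true then (\p.((\q.q) true)) else (if true then (if false then (\r.true) else (\s.true)) else ((\t.(\a.false)) 5))) ((let b = (let c = 5 in (\d.d)) in (\e.(\f.false))) (6 + ((1 * 5) + 1))))
step 6: [if@0] ((\p.((\q.q) true)) ((let b = (let c = 5 in (\d.d)) in (\e.(\f.false))) (6 + ((1 * 5) + 1))))
step 7: [let@1.0.0] ((\p.((\q.q) true)) ((let b = (\d.d) in (\e.(\f.false))) (6 + ((1 * 5) + 1))))
step 8: [let@1.0] ((\p.((\q.q) true)) ((\e.(\f.false)) (6 + ((1 * 5) + 1))))
step 9: [delta@1.1.1.0] ((\p.((\q.q) true)) ((\e.(\f.false)) (6 + (5 + 1))))
step 10: [delta@1.1.1] ((\p.((\q.q) true)) ((\e.(\f.false)) (6 + 6)))
step 11: [delta@1.1] ((\p.((\q.q) true)) ((\e.(\f.false)) 12))
step 12: [beta@1] ((\p.((\q.q) true)) (\f.false))
step 13: [beta@root] ((\q.q) true)
step 14: [beta@root] true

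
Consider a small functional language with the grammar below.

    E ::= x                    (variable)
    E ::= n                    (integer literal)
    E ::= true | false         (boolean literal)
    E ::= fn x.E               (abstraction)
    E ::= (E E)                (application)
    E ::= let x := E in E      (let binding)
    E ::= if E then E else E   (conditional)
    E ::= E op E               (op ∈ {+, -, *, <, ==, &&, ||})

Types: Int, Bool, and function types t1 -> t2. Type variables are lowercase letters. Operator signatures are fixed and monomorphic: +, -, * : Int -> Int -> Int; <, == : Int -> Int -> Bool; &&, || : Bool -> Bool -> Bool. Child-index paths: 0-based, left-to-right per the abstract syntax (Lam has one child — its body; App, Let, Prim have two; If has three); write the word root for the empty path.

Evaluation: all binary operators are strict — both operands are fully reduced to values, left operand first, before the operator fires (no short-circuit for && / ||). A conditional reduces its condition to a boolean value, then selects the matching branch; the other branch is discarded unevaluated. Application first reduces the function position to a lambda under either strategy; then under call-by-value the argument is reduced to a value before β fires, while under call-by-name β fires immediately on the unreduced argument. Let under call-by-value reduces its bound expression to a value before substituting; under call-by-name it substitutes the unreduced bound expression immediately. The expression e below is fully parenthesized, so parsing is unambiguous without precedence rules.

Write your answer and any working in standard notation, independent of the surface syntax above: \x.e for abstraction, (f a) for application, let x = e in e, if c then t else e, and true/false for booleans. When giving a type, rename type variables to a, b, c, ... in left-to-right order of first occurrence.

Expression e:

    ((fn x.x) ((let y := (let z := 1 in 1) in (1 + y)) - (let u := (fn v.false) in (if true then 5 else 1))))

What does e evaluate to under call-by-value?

Answer: -3

Working:
step 0: ((\x.x) ((let y = (let z = 1 in 1) in (1 + y)) - (let u = (\v.false) in (if true then 5 else 1))))
step 1: [let@1.0.0] ((\x.x) ((let y = 1 in (1 + y)) - (let u = (\v.false) in (if true then 5 else 1))))
step 2: [let@1.0] ((\x.x) ((1 + 1) - (let u = (\v.false) in (if true then 5 else 1))))
step 3: [delta@1.0] ((\x.x) (2 - (let u = (\v.false) in (if true then 5 else 1))))
step 4: [let@1.1] ((\x.x) (2 - (if true then 5 else 1)))
step 5: [if@1.1] ((\x.x) (2 - 5))
step 6: [delta@1] ((\x.x) -3)
step 7: [beta@root] -3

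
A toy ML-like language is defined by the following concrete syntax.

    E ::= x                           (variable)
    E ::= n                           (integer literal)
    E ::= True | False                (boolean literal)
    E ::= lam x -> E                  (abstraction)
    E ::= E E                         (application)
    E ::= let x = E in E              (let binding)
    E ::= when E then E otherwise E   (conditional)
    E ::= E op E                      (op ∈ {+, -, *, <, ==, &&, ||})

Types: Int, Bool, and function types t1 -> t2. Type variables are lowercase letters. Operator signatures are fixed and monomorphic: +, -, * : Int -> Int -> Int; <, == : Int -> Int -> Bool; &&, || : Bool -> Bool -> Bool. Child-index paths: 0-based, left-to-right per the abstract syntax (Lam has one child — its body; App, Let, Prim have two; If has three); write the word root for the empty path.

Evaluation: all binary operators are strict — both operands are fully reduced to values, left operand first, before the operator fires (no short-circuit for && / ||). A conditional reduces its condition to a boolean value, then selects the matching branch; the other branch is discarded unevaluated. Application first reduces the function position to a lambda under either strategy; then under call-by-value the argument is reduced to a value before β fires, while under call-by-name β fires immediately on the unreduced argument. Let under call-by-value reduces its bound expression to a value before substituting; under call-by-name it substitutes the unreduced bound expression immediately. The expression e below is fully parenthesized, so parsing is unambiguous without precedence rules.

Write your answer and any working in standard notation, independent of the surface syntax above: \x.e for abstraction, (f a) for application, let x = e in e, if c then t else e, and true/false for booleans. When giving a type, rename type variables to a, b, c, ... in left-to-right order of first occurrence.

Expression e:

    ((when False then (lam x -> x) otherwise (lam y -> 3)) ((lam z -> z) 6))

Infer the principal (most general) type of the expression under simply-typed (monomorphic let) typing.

Derivation:
  unify Bool ~ Bool
x : a
\x._ : a -> a
\y._ : b -> Int
  unify a -> a ~ b -> Int
  unify a ~ b
  unify b ~ Int
z : c
\z._ : c -> c
  unify c -> c ~ Int -> d
  unify c ~ Int
  unify Int ~ d
_ _ : Int
  unify Int -> Int ~ Int -> e
  unify Int ~ Int
  unify Int ~ e
_ _ : Int

Answer: Int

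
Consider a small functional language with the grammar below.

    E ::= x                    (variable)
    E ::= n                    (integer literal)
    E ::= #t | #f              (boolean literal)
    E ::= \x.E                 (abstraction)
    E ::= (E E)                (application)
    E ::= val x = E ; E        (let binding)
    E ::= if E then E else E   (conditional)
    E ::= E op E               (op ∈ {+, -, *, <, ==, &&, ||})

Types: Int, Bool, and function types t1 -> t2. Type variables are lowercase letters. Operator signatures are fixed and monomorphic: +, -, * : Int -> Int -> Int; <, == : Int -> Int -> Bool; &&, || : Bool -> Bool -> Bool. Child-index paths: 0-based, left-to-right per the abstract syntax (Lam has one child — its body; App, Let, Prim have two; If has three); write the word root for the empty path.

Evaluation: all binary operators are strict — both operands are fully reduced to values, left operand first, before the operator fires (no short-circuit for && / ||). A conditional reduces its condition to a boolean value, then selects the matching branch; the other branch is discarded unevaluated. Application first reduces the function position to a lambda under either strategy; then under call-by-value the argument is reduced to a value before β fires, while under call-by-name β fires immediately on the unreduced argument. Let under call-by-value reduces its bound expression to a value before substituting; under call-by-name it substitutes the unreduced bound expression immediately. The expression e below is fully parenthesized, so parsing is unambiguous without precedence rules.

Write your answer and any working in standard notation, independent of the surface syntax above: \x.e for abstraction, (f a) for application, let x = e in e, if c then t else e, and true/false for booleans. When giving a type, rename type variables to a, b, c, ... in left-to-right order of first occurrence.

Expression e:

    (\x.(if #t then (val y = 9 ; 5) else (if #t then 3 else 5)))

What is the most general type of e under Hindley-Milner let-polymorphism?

Working:
  unify Bool ~ Bool
let y : Int
  unify Bool ~ Bool
  unify Int ~ Int
  unify Int ~ Int
\x._ : a -> Int

Answer: a -> Int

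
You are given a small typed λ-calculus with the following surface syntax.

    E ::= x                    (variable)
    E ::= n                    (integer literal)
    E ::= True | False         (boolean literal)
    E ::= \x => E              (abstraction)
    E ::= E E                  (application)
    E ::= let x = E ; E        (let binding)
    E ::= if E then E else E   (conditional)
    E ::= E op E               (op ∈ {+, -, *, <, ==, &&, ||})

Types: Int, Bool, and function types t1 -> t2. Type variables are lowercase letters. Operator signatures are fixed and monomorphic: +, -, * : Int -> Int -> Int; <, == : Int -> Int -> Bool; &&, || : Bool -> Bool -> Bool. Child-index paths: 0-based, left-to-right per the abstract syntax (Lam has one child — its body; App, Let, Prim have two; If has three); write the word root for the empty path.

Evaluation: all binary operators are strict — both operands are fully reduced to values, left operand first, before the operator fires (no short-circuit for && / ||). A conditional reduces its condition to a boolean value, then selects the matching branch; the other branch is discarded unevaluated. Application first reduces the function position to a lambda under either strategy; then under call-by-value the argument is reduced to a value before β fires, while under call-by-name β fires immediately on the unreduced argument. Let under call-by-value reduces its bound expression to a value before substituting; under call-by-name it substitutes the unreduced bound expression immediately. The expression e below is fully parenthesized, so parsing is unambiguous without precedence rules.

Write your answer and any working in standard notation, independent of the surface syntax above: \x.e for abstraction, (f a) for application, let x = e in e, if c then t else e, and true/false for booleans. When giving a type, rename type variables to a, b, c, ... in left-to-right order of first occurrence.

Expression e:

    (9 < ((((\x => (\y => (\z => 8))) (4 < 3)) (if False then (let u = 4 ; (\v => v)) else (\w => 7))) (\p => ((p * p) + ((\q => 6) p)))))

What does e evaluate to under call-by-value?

Trace:
step 0: (9 < ((((\x.(\y.(\z.8))) (4 < 3)) (if false then (let u = 4 in (\v.v)) else (\w.7))) (\p.((p * p) + ((\q.6) p)))))
step 1: [delta@1.0.0.1] (9 < ((((\x.(\y.(\z.8))) false) (if false then (let u = 4 in (\v.v)) else (\w.7))) (\p.((p * p) + ((\q.6) p)))))
step 2: [beta@1.0.0] (9 < (((\y.(\z.8)) (if false then (let u = 4 in (\v.v)) else (\w.7))) (\p.((p * p) + ((\q.6) p)))))
step 3: [if@1.0.1] (9 < (((\y.(\z.8)) (\w.7)) (\p.((p * p) + ((\q.6) p)))))
step 4: [beta@1.0] (9 < ((\z.8) (\p.((p * p) + ((\q.6) p)))))
step 5: [beta@1] (9 < 8)
step 6: [delta@root] false

Answer: false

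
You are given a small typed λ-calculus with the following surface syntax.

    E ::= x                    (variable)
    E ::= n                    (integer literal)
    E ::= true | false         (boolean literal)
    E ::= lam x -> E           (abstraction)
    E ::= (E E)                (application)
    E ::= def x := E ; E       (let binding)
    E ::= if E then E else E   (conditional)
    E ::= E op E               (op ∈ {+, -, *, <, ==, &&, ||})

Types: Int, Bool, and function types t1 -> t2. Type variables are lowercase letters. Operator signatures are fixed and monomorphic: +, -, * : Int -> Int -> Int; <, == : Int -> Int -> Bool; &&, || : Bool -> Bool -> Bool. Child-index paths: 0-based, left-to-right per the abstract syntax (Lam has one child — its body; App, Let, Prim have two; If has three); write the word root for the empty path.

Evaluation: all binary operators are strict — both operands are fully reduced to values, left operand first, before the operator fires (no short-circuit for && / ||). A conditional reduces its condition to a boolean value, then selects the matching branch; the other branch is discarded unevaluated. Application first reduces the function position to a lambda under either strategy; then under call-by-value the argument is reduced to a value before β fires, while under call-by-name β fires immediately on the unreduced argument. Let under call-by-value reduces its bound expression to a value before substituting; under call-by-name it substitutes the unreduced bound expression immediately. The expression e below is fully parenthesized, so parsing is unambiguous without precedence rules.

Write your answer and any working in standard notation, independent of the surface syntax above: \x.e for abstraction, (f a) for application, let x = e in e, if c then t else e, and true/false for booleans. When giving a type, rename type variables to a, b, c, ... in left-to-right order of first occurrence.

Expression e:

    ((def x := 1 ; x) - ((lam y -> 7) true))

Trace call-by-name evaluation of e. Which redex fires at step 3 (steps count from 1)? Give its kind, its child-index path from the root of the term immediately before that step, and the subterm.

Working:
step 0: ((let x = 1 in x) - ((\y.7) true))
step 1: [let@0] (1 - ((\y.7) true))
step 2: [beta@1] (1 - 7)
step 3: [delta@root] -6

Answer: delta at root : (1 - 7)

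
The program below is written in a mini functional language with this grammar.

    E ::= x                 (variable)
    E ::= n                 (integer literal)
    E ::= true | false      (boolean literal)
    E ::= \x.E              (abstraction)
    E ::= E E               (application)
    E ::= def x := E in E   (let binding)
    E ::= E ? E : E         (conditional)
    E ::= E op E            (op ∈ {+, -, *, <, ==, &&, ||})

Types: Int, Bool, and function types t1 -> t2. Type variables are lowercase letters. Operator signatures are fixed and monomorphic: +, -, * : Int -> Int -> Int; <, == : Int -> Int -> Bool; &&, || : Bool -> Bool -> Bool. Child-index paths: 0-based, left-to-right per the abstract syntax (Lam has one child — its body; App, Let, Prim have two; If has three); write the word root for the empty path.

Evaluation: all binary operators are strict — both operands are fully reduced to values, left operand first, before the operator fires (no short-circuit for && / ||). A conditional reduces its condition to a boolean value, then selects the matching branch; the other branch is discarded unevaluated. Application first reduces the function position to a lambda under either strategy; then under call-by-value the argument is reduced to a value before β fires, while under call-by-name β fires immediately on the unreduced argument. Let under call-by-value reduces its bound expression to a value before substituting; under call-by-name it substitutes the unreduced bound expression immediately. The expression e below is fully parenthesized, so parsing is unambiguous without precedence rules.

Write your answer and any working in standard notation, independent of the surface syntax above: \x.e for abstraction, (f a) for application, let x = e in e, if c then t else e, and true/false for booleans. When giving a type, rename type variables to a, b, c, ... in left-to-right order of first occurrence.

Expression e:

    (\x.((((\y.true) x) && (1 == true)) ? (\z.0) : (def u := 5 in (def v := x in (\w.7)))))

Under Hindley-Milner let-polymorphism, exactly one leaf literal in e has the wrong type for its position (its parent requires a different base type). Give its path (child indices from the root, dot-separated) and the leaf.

Derivation:
\y._ : b -> Bool
x : a
  unify b -> Bool ~ a -> c
  unify b ~ a
  unify Bool ~ c
_ _ : Bool
  unify Bool ~ Bool
  unify Int ~ Int
  unify Bool ~ Int
  FAIL: mismatch Bool ~ Int

Answer: 0.0.1.1 : true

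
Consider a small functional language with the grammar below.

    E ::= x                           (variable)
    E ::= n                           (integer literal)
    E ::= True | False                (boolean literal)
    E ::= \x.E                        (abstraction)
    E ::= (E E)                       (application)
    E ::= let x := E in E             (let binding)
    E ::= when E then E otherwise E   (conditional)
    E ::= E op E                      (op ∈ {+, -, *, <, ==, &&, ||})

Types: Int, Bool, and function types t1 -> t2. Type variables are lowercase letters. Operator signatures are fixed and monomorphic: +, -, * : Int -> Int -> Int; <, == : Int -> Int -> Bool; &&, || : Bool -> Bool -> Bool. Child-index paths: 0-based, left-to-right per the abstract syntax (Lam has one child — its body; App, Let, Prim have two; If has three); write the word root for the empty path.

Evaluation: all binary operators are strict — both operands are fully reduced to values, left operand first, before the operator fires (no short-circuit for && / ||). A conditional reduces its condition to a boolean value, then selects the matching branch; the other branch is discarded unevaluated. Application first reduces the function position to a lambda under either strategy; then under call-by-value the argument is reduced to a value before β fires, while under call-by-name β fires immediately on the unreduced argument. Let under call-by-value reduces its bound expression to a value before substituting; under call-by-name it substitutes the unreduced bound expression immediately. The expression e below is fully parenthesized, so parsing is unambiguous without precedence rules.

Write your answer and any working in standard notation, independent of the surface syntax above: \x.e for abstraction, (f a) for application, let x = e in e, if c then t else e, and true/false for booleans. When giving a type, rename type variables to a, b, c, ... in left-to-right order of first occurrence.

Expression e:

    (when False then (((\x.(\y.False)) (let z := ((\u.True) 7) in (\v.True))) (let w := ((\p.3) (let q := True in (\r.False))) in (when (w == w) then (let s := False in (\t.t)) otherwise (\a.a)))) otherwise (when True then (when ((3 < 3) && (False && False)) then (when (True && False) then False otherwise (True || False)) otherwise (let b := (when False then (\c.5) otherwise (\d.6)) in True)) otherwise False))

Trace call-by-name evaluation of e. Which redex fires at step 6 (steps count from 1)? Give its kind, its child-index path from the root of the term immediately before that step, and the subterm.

Answer: if at root : (if false then (if (true && false) then false else (true || false)) else (let b = (if false then (\c.5) else (\d.6)) in true))

Derivation:
step 0: (if false then (((\x.(\y.false)) (let z = ((\u.true) 7) in (\v.true))) (let w = ((\p.3) (let q = true in (\r.false))) in (if (w == w) then (let s = false in (\t.t)) else (\a.a)))) else (if true then (if ((3 < 3) && (false && false)) then (if (true && false) then false else (true || false)) else (let b = (if false then (\c.5) else (\d.6)) in true)) else false))
step 1: [if@root] (if true then (if ((3 < 3) && (false && false)) then (if (true && false) then false else (true || false)) else (let b = (if false then (\c.5) else (\d.6)) in true)) else false)
step 2: [if@root] (if ((3 < 3) && (false && false)) then (if (true && false) then false else (true || false)) else (let b = (if false then (\c.5) else (\d.6)) in true))
step 3: [delta@0.0] (if (false && (false && false)) then (if (true && false) then false else (true || false)) else (let b = (if false then (\c.5) else (\d.6)) in true))
step 4: [delta@0.1] (if (false && false) then (if (true && false) then false else (true || false)) else (let b = (if false then (\c.5) else (\d.6)) in true))
step 5: [delta@0] (if false then (if (true && false) then false else (true || false)) else (let b = (if false then (\c.5) else (\d.6)) in true))
step 6: [if@root] (let b = (if false then (\c.5) else (\d.6)) in true)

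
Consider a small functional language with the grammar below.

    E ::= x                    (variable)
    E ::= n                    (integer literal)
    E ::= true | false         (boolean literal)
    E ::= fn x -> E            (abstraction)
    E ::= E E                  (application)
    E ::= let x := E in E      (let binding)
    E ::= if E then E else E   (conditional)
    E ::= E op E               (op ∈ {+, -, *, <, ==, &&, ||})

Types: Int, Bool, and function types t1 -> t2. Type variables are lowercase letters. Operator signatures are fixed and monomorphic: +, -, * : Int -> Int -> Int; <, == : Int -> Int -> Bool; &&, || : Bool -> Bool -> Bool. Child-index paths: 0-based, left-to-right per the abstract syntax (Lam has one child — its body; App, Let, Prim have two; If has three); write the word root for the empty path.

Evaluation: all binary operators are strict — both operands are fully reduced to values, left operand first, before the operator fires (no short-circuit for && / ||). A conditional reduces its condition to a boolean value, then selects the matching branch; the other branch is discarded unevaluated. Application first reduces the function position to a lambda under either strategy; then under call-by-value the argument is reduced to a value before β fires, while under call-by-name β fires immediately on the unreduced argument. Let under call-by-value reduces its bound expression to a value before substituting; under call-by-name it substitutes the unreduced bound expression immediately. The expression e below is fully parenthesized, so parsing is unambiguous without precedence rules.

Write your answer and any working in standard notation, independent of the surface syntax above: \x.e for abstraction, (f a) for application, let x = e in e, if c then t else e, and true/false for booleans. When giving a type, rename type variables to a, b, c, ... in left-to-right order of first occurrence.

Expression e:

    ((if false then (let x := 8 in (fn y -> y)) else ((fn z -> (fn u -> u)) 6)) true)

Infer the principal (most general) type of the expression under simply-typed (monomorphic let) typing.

Answer: Bool

Derivation:
  unify Bool ~ Bool
let x : Int
y : a
\y._ : a -> a
u : c
\u._ : c -> c
\z._ : b -> c -> c
  unify b -> c -> c ~ Int -> d
  unify b ~ Int
  unify c -> c ~ d
_ _ : c -> c
  unify a -> a ~ c -> c
  unify a ~ c
  unify c ~ c
  unify c -> c ~ Bool -> e
  unify c ~ Bool
  unify Bool ~ e
_ _ : Bool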